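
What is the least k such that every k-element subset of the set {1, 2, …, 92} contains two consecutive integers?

47

Partition {1, …, 92} into 46 pairs: {1,2}, {3,4}, …, {91,92}.
Choosing 46 integers — say the 46 even numbers 2, 4, …, 92 — takes one from each pair and avoids the property.
Choosing 47 forces two into the same pair by pigeonhole, and those are consecutive. So 47.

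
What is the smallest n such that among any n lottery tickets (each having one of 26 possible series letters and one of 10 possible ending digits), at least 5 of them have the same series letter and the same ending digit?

There are 26 × 10 = 260 (series letter, ending digit) combinations acting as pigeonholes.
With 260 × 4 = 1040 lottery tickets we could place exactly 4 in each, with no (series letter, ending digit) pair reaching 5.
One more forces some (series letter, ending digit) pair to hold 5, so 1040 + 1 = 1041.

1041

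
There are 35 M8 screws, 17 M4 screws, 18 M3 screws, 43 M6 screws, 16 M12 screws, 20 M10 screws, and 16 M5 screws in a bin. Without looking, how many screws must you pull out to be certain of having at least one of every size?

The hardest size to obtain is M12: we could draw every other screw first — 165 − 16 = 149 screws — without a single M12 one.
The next draw must be M12, so 149 + 1 = 150.

150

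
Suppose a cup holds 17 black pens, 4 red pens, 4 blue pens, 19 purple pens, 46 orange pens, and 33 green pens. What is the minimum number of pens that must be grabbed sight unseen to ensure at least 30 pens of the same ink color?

Treat the 6 ink colors as pigeonholes.
In the worst case we take at most 29 of each ink color, but all 17 black, all 4 red, all 4 blue, and all 19 purple (fewer than 29), giving 17 + 4 + 4 + 19 + 29 + 29 = 102.
One more pen then forces some ink color to 30, so 102 + 1 = 103.

103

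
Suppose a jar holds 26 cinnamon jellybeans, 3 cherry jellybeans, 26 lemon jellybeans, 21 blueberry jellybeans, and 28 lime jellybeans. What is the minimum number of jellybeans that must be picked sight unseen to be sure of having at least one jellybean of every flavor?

102

The hardest flavor to obtain is cherry: we could draw every other jellybean first — 104 − 3 = 101 jellybeans — without a single cherry one.
The next draw must be cherry, so 101 + 1 = 102.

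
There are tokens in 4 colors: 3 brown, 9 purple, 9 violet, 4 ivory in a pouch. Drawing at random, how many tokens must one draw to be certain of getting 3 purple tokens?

19

The worst case draws every non-purple token first: 3 + 9 + 4 = 16.
The next 3 draws are then forced to be purple, giving 16 + 3 = 19.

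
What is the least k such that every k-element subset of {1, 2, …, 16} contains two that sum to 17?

9

Partition {1, …, 16} into 8 pairs: {1,16}, {2,15}, …, {8,9}.
Choosing 8 integers — say the integers 1 through 8 — takes one from each pair and avoids the property.
Choosing 9 forces two into the same pair by pigeonhole, and those sum to 17. So 9.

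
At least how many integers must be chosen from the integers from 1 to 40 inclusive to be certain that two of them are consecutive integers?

Partition {1, …, 40} into 20 pairs: {1,2}, {3,4}, …, {39,40}.
Choosing 20 integers — say the 20 even numbers 2, 4, …, 40 — takes one from each pair and avoids the property.
Choosing 21 forces two into the same pair by pigeonhole, and those are consecutive. So 21.

21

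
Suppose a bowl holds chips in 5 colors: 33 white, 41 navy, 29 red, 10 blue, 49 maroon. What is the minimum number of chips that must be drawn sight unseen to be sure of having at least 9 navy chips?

To avoid navy chips as long as possible, exhaust the other 4 colors first.
The worst case draws every non-navy chip first: 33 + 29 + 10 + 49 = 121.
The next 9 draws are then forced to be navy, giving 121 + 9 = 130.

130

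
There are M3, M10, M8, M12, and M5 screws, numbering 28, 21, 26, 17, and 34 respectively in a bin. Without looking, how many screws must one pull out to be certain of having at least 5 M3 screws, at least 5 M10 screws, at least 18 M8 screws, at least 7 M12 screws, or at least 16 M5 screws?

47

The worst case stops just short of every target: 4 M3, 4 M10, 17 M8, 6 M12, 15 M5 — 4 + 4 + 17 + 6 + 15 = 46 screws.
One more screw must push some size to its target, so 46 + 1 = 47.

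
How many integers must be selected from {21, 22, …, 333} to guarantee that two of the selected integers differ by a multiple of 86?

Group the integers by remainder mod 86; there are 86 residue classes, each nonempty in this range.
Choosing one from each class (86 integers) avoids any shared remainder.
One more choice must repeat a class, so two differ by a multiple of 86. Hence 86 + 1 = 87.

87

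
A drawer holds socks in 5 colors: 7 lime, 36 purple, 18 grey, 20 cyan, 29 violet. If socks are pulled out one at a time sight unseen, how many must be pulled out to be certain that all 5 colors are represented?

104

The hardest color to obtain is lime: we could draw every other sock first — 110 − 7 = 103 socks — without a single lime one.
The next draw must be lime, so 103 + 1 = 104.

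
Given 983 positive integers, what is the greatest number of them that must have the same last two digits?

There are 100 possible two-digit endings, which serve as the pigeonholes.
If each of the 100 possible two-digit endings held at most 9, the total would be at most 100 × 9 = 900 < 983, a contradiction.
So at least one holds ⌈983/100⌉ = 10.

10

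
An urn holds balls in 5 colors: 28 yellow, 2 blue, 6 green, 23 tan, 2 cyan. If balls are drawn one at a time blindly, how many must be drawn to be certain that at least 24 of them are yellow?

57

The worst case draws every non-yellow ball first: 2 + 6 + 23 + 2 = 33.
The next 24 draws are then forced to be yellow, giving 33 + 24 = 57.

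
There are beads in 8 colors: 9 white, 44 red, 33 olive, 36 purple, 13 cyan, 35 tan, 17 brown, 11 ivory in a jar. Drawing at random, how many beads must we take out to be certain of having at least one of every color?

190

The hardest color to obtain is white: we could draw every other bead first — 198 − 9 = 189 beads — without a single white one.
The next draw must be white, so 189 + 1 = 190.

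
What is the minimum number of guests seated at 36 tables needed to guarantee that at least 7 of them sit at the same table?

217

There are 36 tables acting as pigeonholes.
With 36 × 6 = 216 guests we could place exactly 6 in each, with no class reaching 7.
One more forces some class to hold 7, so 216 + 1 = 217.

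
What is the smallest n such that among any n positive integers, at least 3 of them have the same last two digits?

There are 100 possible two-digit endings acting as pigeonholes.
With 100 × 2 = 200 positive integers we could place exactly 2 in each, with no class reaching 3.
One more forces some class to hold 3, so 200 + 1 = 201.

201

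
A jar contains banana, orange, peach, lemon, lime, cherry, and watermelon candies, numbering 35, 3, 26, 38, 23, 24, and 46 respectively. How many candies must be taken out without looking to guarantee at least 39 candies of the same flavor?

188

Treat the 7 flavors as pigeonholes.
In the worst case we take at most 38 of each flavor, but all 35 banana, all 3 orange, all 26 peach, all 23 lime, and all 24 cherry (fewer than 38), giving 35 + 3 + 26 + 38 + 23 + 24 + 38 = 187.
One more candy then forces some flavor to 39, so 187 + 1 = 188.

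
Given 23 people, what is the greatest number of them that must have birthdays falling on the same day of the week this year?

The 23 people fall into 7 days of the week.
If each of the 7 days of the week held at most 3, the total would be at most 7 × 3 = 21 < 23, a contradiction.
So at least one holds ⌈23/7⌉ = 4.

4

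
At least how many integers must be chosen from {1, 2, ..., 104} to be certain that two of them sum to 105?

53

Partition {1, …, 104} into 52 pairs: {1,104}, {2,103}, …, {52,53}.
Choosing 52 integers — say the integers 1 through 52 — takes one from each pair and avoids the property.
Choosing 53 forces two into the same pair by pigeonhole, and those sum to 105. So 53.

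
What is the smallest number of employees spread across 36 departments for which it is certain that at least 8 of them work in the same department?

There are 36 departments acting as pigeonholes.
With 36 × 7 = 252 employees we could place exactly 7 in each, with no class reaching 8.
One more forces some class to hold 8, so 252 + 1 = 253.

253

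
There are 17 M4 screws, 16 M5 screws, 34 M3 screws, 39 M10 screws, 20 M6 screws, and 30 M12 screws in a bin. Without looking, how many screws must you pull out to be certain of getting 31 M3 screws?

153

The worst case draws every non-M3 screw first: 17 + 16 + 39 + 20 + 30 = 122.
The next 31 draws are then forced to be M3, giving 122 + 31 = 153.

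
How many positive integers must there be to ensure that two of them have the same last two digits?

101

There are 100 possible two-digit endings acting as pigeonholes.
With 100 positive integers we could place one in each, avoiding any repeat.
One more forces some class to hold 2, so 100 + 1 = 101.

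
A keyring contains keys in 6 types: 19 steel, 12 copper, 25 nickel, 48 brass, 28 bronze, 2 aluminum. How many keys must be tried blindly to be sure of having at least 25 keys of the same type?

106

Treat the 6 types as pigeonholes.
In the worst case we take at most 24 of each type, but all 19 steel, all 12 copper, and all 2 aluminum (fewer than 24), giving 19 + 12 + 24 + 24 + 24 + 2 = 105.
One more key then forces some type to 25, so 105 + 1 = 106.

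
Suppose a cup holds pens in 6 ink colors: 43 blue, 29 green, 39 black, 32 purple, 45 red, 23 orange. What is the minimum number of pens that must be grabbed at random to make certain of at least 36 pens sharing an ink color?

In the worst case we take at most 35 of each ink color, but all 29 green, all 32 purple, and all 23 orange (fewer than 35), giving 35 + 29 + 35 + 32 + 35 + 23 = 189.
One more pen then forces some ink color to 36, so 189 + 1 = 190.

190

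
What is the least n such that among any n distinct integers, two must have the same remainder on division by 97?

98

Two integers differ by a multiple of 97 exactly when they share a remainder mod 97.
There are 97 residue classes mod 97, so 97 integers can all lie in distinct classes.
One more integer must repeat a residue, giving a difference divisible by 97. So n = 97 + 1 = 98.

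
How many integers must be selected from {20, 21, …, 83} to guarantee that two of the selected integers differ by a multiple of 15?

16

Group the integers by remainder mod 15; there are 15 residue classes, each nonempty in this range.
Choosing one from each class (15 integers) avoids any shared remainder.
One more choice must repeat a class, so two differ by a multiple of 15. Hence 15 + 1 = 16.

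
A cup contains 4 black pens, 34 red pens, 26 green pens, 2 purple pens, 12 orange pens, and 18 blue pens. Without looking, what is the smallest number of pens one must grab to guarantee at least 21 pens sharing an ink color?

77

Treat the 6 ink colors as pigeonholes.
In the worst case we take at most 20 of each ink color, but all 4 black, all 2 purple, all 12 orange, and all 18 blue (fewer than 20), giving 4 + 20 + 20 + 2 + 12 + 18 = 76.
One more pen then forces some ink color to 21, so 76 + 1 = 77.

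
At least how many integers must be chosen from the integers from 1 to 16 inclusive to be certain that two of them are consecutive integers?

9

Partition {1, …, 16} into 8 pairs: {1,2}, {3,4}, …, {15,16}.
Choosing 8 integers — say the 8 even numbers 2, 4, …, 16 — takes one from each pair and avoids the property.
Choosing 9 forces two into the same pair by pigeonhole, and those are consecutive. So 9.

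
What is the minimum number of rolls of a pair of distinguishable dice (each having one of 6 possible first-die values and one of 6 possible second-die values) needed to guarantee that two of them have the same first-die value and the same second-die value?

37

There are 6 × 6 = 36 (first-die value, second-die value) combinations acting as pigeonholes.
With 36 rolls of a pair of distinguishable dice we could place one in each, avoiding any repeat.
One more forces some (first-die value, second-die value) pair to hold 2, so 36 + 1 = 37.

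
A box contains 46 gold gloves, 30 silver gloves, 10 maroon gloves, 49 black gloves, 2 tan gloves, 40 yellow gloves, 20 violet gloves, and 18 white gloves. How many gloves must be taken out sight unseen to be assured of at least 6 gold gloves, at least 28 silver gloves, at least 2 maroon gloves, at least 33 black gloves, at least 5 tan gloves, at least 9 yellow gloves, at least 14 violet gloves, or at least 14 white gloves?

102

Each of the 8 colors has its own threshold; avoid all of them simultaneously.
The worst case stops just short of every target: 5 gold, 27 silver, 1 maroon, 32 black, all 2 tan, 8 yellow, 13 violet, 13 white — 5 + 27 + 1 + 32 + 2 + 8 + 13 + 13 = 101 gloves.
One more glove must push some color to its target, so 101 + 1 = 102.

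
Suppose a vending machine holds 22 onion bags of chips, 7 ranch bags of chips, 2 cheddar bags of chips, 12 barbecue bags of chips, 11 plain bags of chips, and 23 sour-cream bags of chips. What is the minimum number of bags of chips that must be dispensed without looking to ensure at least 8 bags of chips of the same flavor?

In the worst case we take at most 7 of each flavor, but all 2 cheddar (fewer than 7), giving 7 + 7 + 2 + 7 + 7 + 7 = 37.
One more bag of chips then forces some flavor to 8, so 37 + 1 = 38.

38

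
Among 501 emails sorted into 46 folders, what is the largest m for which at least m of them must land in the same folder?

The 501 emails fall into 46 folders.
If each of the 46 folders held at most 10, the total would be at most 46 × 10 = 460 < 501, a contradiction.
So at least one holds ⌈501/46⌉ = 11.

11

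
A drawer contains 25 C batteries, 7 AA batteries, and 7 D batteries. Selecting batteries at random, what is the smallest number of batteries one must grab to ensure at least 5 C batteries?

19

The worst case draws every non-C battery first: 7 + 7 = 14.
The next 5 draws are then forced to be C, giving 14 + 5 = 19.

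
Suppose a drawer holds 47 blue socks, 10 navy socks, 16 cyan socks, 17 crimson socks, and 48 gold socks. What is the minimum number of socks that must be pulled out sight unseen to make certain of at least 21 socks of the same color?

84

In the worst case we take at most 20 of each color, but all 10 navy, all 16 cyan, and all 17 crimson (fewer than 20), giving 20 + 10 + 16 + 17 + 20 = 83.
One more sock then forces some color to 21, so 83 + 1 = 84.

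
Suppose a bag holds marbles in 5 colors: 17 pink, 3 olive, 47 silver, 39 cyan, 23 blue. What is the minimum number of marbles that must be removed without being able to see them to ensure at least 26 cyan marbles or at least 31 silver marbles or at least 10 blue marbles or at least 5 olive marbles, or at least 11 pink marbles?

Each of the 5 colors has its own threshold; avoid all of them simultaneously.
The worst case stops just short of every target: 10 pink, all 3 olive, 30 silver, 25 cyan, 9 blue — 10 + 3 + 30 + 25 + 9 = 77 marbles.
One more marble must push some color to its target, so 77 + 1 = 78.

78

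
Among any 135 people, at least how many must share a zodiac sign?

The 135 people fall into 12 zodiac signs.
If each of the 12 zodiac signs held at most 11, the total would be at most 12 × 11 = 132 < 135, a contradiction.
So at least one holds ⌈135/12⌉ = 12.

12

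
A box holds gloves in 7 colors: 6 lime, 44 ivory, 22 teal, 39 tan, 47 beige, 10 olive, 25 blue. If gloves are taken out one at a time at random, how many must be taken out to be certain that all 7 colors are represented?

The hardest color to obtain is lime: we could draw every other glove first — 193 − 6 = 187 gloves — without a single lime one.
The next draw must be lime, so 187 + 1 = 188.

188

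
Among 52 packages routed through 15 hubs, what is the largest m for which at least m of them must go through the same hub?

4

The 52 packages fall into 15 hubs.
If each of the 15 hubs held at most 3, the total would be at most 15 × 3 = 45 < 52, a contradiction.
So at least one holds ⌈52/15⌉ = 4.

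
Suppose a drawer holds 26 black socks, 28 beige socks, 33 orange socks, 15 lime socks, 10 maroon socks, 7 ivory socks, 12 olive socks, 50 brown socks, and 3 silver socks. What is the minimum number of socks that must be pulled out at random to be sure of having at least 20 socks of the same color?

124

In the worst case we take at most 19 of each color, but all 15 lime, all 10 maroon, all 7 ivory, all 12 olive, and all 3 silver (fewer than 19), giving 19 + 19 + 19 + 15 + 10 + 7 + 12 + 19 + 3 = 123.
One more sock then forces some color to 20, so 123 + 1 = 124.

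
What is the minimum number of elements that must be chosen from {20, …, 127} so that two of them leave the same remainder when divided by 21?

Group the integers by remainder mod 21; there are 21 residue classes, each nonempty in this range.
Choosing one from each class (21 integers) avoids any shared remainder.
One more choice must repeat a class, so two differ by a multiple of 21. Hence 21 + 1 = 22.

22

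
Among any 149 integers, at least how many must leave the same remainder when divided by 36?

The 149 integers fall into 36 residue classes modulo 36.
If each of the 36 residue classes modulo 36 held at most 4, the total would be at most 36 × 4 = 144 < 149, a contradiction.
So at least one holds ⌈149/36⌉ = 5.

5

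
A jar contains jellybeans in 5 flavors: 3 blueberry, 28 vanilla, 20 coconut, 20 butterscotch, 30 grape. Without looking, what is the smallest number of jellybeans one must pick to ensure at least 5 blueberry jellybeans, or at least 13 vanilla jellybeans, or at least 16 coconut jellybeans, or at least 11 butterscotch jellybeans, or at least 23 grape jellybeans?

The worst case stops just short of every target: all 3 blueberry, 12 vanilla, 15 coconut, 10 butterscotch, 22 grape — 3 + 12 + 15 + 10 + 22 = 62 jellybeans.
One more jellybean must push some flavor to its target, so 62 + 1 = 63.

63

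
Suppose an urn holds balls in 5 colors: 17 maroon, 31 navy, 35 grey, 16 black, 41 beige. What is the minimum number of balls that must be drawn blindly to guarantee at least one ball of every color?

The hardest color to obtain is black: we could draw every other ball first — 140 − 16 = 124 balls — without a single black one.
The next draw must be black, so 124 + 1 = 125.

125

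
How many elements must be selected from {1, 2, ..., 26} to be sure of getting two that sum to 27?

Partition {1, …, 26} into 13 pairs: {1,26}, {2,25}, …, {13,14}.
Choosing 13 integers — say the integers 1 through 13 — takes one from each pair and avoids the property.
Choosing 14 forces two into the same pair by pigeonhole, and those sum to 27. So 14.

14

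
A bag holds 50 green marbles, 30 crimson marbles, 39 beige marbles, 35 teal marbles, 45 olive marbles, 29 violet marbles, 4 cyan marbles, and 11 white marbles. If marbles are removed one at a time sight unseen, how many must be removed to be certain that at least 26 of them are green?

The worst case draws every non-green marble first: 30 + 39 + 35 + 45 + 29 + 4 + 11 = 193.
The next 26 draws are then forced to be green, giving 193 + 26 = 219.

219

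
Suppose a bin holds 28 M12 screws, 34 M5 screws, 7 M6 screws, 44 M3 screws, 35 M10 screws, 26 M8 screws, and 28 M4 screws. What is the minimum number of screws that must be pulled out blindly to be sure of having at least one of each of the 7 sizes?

The hardest size to obtain is M6: we could draw every other screw first — 202 − 7 = 195 screws — without a single M6 one.
The next draw must be M6, so 195 + 1 = 196.

196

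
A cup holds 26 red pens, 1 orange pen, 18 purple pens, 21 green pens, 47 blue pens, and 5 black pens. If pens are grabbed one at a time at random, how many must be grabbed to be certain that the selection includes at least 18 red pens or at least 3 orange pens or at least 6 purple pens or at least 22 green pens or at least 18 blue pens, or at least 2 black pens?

63

Each of the 6 ink colors has its own threshold; avoid all of them simultaneously.
The worst case stops just short of every target: 17 red, all 1 orange, 5 purple, 21 green, 17 blue, 1 black — 17 + 1 + 5 + 21 + 17 + 1 = 62 pens.
One more pen must push some ink color to its target, so 62 + 1 = 63.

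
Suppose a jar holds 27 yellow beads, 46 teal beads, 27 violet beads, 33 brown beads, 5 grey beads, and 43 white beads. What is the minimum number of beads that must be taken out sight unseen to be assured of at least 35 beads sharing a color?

161

In the worst case we take at most 34 of each color, but all 27 yellow, all 27 violet, all 33 brown, and all 5 grey (fewer than 34), giving 27 + 34 + 27 + 33 + 5 + 34 = 160.
One more bead then forces some color to 35, so 160 + 1 = 161.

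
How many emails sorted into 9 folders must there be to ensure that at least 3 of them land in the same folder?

There are 9 folders acting as pigeonholes.
With 9 × 2 = 18 emails we could place exactly 2 in each, with no class reaching 3.
One more forces some class to hold 3, so 18 + 1 = 19.

19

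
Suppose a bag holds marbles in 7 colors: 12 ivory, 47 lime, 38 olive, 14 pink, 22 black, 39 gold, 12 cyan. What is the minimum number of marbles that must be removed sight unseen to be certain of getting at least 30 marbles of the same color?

Treat the 7 colors as pigeonholes.
In the worst case we take at most 29 of each color, but all 12 ivory, all 14 pink, all 22 black, and all 12 cyan (fewer than 29), giving 12 + 29 + 29 + 14 + 22 + 29 + 12 = 147.
One more marble then forces some color to 30, so 147 + 1 = 148.

148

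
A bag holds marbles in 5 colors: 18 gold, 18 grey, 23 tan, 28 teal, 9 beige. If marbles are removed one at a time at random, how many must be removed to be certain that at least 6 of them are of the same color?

Treat the 5 colors as pigeonholes.
The worst case takes 5 marbles of each color without reaching 6 of any: 5 × 5 = 25.
The next marble must bring some color to 6, so 25 + 1 = 26.

26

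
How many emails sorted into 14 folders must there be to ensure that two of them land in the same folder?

There are 14 folders acting as pigeonholes.
With 14 emails we could place one in each, avoiding any repeat.
One more forces some class to hold 2, so 14 + 1 = 15.

15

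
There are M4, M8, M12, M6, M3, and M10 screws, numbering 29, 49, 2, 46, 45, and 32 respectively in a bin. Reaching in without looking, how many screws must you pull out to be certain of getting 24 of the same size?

118

In the worst case we take at most 23 of each size, but all 2 M12 (fewer than 23), giving 23 + 23 + 2 + 23 + 23 + 23 = 117.
One more screw then forces some size to 24, so 117 + 1 = 118.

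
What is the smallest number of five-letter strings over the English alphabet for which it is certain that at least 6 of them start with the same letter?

131

There are 26 possible first letters acting as pigeonholes.
With 26 × 5 = 130 five-letter strings over the English alphabet we could place exactly 5 in each, with no class reaching 6.
One more forces some class to hold 6, so 130 + 1 = 131.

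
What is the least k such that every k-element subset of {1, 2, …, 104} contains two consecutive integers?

53

Partition {1, …, 104} into 52 pairs: {1,2}, {3,4}, …, {103,104}.
Choosing 52 integers — say the 52 even numbers 2, 4, …, 104 — takes one from each pair and avoids the property.
Choosing 53 forces two into the same pair by pigeonhole, and those are consecutive. So 53.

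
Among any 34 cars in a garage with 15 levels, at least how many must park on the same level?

3

The 34 cars fall into 15 levels.
If each of the 15 levels held at most 2, the total would be at most 15 × 2 = 30 < 34, a contradiction.
So at least one holds ⌈34/15⌉ = 3.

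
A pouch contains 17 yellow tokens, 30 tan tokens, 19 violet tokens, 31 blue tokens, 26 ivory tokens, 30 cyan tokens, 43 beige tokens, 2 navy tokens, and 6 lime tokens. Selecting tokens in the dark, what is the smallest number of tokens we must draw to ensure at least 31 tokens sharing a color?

In the worst case we take at most 30 of each color, but all 17 yellow, all 19 violet, all 26 ivory, all 2 navy, and all 6 lime (fewer than 30), giving 17 + 30 + 19 + 30 + 26 + 30 + 30 + 2 + 6 = 190.
One more token then forces some color to 31, so 190 + 1 = 191.

191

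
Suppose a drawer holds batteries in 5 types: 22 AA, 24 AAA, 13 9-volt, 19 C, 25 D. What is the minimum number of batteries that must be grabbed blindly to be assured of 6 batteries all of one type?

26

Treat the 5 types as pigeonholes.
The worst case takes 5 batteries of each type without reaching 6 of any: 5 × 5 = 25.
The next battery must bring some type to 6, so 25 + 1 = 26.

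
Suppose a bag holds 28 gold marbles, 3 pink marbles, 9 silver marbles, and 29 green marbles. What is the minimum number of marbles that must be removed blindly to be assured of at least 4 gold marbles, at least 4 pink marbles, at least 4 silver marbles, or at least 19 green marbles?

28

The worst case stops just short of every target: 3 gold, 3 pink, 3 silver, 18 green — 3 + 3 + 3 + 18 = 27 marbles.
One more marble must push some color to its target, so 27 + 1 = 28.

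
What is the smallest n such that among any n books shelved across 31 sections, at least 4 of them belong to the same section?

94

There are 31 sections acting as pigeonholes.
With 31 × 3 = 93 books we could place exactly 3 in each, with no class reaching 4.
One more forces some class to hold 4, so 93 + 1 = 94.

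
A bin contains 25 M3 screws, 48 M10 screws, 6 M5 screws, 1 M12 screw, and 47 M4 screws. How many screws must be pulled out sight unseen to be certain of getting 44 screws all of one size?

119

In the worst case we take at most 43 of each size, but all 25 M3, all 6 M5, and all 1 M12 (fewer than 43), giving 25 + 43 + 6 + 1 + 43 = 118.
One more screw then forces some size to 44, so 118 + 1 = 119.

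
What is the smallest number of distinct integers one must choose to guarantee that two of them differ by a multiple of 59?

Use the pigeonhole principle on residue classes: two integers differ by a multiple of 59 exactly when they share a remainder mod 59.
There are 59 residue classes mod 59, so 59 integers can all lie in distinct classes.
One more integer must repeat a residue, giving a difference divisible by 59. So n = 59 + 1 = 60.

60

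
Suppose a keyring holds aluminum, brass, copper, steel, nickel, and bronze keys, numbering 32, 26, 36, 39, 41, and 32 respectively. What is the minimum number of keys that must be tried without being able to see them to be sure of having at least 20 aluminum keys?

194

To avoid aluminum keys as long as possible, exhaust the other 5 types first.
The worst case draws every non-aluminum key first: 26 + 36 + 39 + 41 + 32 = 174.
The next 20 draws are then forced to be aluminum, giving 174 + 20 = 194.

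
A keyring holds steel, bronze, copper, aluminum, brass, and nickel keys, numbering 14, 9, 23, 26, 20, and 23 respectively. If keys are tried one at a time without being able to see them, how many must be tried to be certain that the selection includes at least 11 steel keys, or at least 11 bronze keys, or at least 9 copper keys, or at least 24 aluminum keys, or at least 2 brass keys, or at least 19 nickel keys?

The worst case stops just short of every target: 10 steel, all 9 bronze, 8 copper, 23 aluminum, 1 brass, 18 nickel — 10 + 9 + 8 + 23 + 1 + 18 = 69 keys.
One more key must push some type to its target, so 69 + 1 = 70.

70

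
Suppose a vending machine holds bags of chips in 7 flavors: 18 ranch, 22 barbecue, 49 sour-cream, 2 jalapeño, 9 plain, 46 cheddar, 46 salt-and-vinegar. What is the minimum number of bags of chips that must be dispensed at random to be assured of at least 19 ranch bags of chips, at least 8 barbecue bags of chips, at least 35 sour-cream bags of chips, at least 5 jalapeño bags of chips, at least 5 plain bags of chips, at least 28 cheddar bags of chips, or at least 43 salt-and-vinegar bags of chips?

135

Each of the 7 flavors has its own threshold; avoid all of them simultaneously.
The worst case stops just short of every target: 18 ranch, 7 barbecue, 34 sour-cream, all 2 jalapeño, 4 plain, 27 cheddar, 42 salt-and-vinegar — 18 + 7 + 34 + 2 + 4 + 27 + 42 = 134 bags of chips.
One more bag of chips must push some flavor to its target, so 134 + 1 = 135.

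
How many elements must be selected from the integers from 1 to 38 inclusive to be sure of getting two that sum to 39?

Partition {1, …, 38} into 19 pairs: {1,38}, {2,37}, …, {19,20}.
Choosing 19 integers — say the integers 1 through 19 — takes one from each pair and avoids the property.
Choosing 20 forces two into the same pair by pigeonhole, and those sum to 39. So 20.

20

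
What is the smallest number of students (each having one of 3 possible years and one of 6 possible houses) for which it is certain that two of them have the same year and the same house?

19

There are 3 × 6 = 18 (year, house) combinations acting as pigeonholes.
With 18 students we could place one in each, avoiding any repeat.
One more forces some (year, house) pair to hold 2, so 18 + 1 = 19.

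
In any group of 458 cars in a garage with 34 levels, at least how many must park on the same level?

14

If each of the 34 levels held at most 13, the total would be at most 34 × 13 = 442 < 458, a contradiction.
So at least one holds ⌈458/34⌉ = 14.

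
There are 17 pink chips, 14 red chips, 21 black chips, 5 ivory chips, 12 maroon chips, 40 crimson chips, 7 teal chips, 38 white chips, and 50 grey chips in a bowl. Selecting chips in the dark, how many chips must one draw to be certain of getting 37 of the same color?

185

In the worst case we take at most 36 of each color, but all 17 pink, all 14 red, all 21 black, all 5 ivory, all 12 maroon, and all 7 teal (fewer than 36), giving 17 + 14 + 21 + 5 + 12 + 36 + 7 + 36 + 36 = 184.
One more chip then forces some color to 37, so 184 + 1 = 185.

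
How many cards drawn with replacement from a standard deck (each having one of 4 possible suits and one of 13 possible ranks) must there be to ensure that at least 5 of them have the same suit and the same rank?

209

There are 4 × 13 = 52 (suit, rank) combinations acting as pigeonholes.
With 52 × 4 = 208 cards drawn with replacement from a standard deck we could place exactly 4 in each, with no (suit, rank) pair reaching 5.
One more forces some (suit, rank) pair to hold 5, so 208 + 1 = 209.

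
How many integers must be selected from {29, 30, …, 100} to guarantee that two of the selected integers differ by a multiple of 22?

Use the pigeonhole principle on residue classes: group the integers by remainder mod 22; there are 22 residue classes, each nonempty in this range.
Choosing one from each class (22 integers) avoids any shared remainder.
One more choice must repeat a class, so two differ by a multiple of 22. Hence 22 + 1 = 23.

23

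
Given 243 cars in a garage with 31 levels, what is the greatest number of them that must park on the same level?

The 243 cars fall into 31 levels.
If each of the 31 levels held at most 7, the total would be at most 31 × 7 = 217 < 243, a contradiction.
So at least one holds ⌈243/31⌉ = 8.

8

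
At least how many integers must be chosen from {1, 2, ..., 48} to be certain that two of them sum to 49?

25

Partition {1, …, 48} into 24 pairs: {1,48}, {2,47}, …, {24,25}.
Choosing 24 integers — say the integers 1 through 24 — takes one from each pair and avoids the property.
Choosing 25 forces two into the same pair by pigeonhole, and those sum to 49. So 25.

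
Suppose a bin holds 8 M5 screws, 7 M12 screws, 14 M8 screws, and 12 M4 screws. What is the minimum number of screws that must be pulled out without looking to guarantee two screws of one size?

5

The worst case takes 1 screw of each size without reaching 2 of any: 4 × 1 = 4.
The next screw must bring some size to 2, so 4 + 1 = 5.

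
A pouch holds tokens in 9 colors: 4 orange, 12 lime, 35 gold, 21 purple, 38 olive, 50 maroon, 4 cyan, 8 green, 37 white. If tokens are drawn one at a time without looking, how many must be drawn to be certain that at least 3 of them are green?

To avoid green tokens as long as possible, exhaust the other 8 colors first.
The worst case draws every non-green token first: 4 + 12 + 35 + 21 + 38 + 50 + 4 + 37 = 201.
The next 3 draws are then forced to be green, giving 201 + 3 = 204.

204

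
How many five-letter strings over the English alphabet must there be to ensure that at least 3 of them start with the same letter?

53

There are 26 possible first letters acting as pigeonholes.
With 26 × 2 = 52 five-letter strings over the English alphabet we could place exactly 2 in each, with no class reaching 3.
One more forces some class to hold 3, so 52 + 1 = 53.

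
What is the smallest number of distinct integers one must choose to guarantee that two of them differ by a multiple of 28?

Two integers differ by a multiple of 28 exactly when they share a remainder mod 28.
There are 28 residue classes mod 28, so 28 integers can all lie in distinct classes.
One more integer must repeat a residue, giving a difference divisible by 28. So n = 28 + 1 = 29.

29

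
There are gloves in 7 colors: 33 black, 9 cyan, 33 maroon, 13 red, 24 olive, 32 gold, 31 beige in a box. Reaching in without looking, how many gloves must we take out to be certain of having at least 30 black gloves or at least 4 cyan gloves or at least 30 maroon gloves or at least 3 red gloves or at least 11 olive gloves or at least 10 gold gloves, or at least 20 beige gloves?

Each of the 7 colors has its own threshold; avoid all of them simultaneously.
The worst case stops just short of every target: 29 black, 3 cyan, 29 maroon, 2 red, 10 olive, 9 gold, 19 beige — 29 + 3 + 29 + 2 + 10 + 9 + 19 = 101 gloves.
One more glove must push some color to its target, so 101 + 1 = 102.

102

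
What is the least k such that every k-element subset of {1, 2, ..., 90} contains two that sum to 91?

46

Partition {1, …, 90} into 45 pairs: {1,90}, {2,89}, …, {45,46}.
Choosing 45 integers — say the integers 1 through 45 — takes one from each pair and avoids the property.
Choosing 46 forces two into the same pair by pigeonhole, and those sum to 91. So 46.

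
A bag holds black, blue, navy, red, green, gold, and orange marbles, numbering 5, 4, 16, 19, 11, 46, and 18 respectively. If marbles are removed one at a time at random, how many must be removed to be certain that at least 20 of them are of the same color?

93

Treat the 7 colors as pigeonholes.
In the worst case we take at most 19 of each color, but all 5 black, all 4 blue, all 16 navy, all 11 green, and all 18 orange (fewer than 19), giving 5 + 4 + 16 + 19 + 11 + 19 + 18 = 92.
One more marble then forces some color to 20, so 92 + 1 = 93.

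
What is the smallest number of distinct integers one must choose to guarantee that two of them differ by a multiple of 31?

32

Two integers differ by a multiple of 31 exactly when they share a remainder mod 31.
There are 31 residue classes mod 31, so 31 integers can all lie in distinct classes.
One more integer must repeat a residue, giving a difference divisible by 31. So n = 31 + 1 = 32.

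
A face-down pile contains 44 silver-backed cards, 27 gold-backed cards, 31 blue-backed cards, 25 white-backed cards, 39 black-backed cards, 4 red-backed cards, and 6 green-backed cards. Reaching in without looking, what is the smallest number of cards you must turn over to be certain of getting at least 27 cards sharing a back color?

In the worst case we take at most 26 of each back color, but all 25 white-backed, all 4 red-backed, and all 6 green-backed (fewer than 26), giving 26 + 26 + 26 + 25 + 26 + 4 + 6 = 139.
One more card then forces some back color to 27, so 139 + 1 = 140.

140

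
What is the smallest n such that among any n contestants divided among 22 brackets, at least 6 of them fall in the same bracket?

111

There are 22 brackets acting as pigeonholes.
With 22 × 5 = 110 contestants we could place exactly 5 in each, with no class reaching 6.
One more forces some class to hold 6, so 110 + 1 = 111.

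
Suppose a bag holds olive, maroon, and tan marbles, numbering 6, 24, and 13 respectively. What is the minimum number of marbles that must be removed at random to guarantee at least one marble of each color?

The hardest color to obtain is olive: we could draw every other marble first — 43 − 6 = 37 marbles — without a single olive one.
The next draw must be olive, so 37 + 1 = 38.

38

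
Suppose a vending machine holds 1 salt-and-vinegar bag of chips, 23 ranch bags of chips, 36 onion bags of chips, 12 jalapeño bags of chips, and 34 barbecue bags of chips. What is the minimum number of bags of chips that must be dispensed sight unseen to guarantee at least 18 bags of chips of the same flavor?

65

Treat the 5 flavors as pigeonholes.
In the worst case we take at most 17 of each flavor, but all 1 salt-and-vinegar and all 12 jalapeño (fewer than 17), giving 1 + 17 + 17 + 12 + 17 = 64.
One more bag of chips then forces some flavor to 18, so 64 + 1 = 65.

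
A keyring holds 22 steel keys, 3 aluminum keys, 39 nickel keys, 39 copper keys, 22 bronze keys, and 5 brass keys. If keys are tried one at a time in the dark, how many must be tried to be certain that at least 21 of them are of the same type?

In the worst case we take at most 20 of each type, but all 3 aluminum and all 5 brass (fewer than 20), giving 20 + 3 + 20 + 20 + 20 + 5 = 88.
One more key then forces some type to 21, so 88 + 1 = 89.

89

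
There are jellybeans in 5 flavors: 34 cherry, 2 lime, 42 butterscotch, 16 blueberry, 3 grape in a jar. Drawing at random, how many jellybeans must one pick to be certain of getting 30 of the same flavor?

In the worst case we take at most 29 of each flavor, but all 2 lime, all 16 blueberry, and all 3 grape (fewer than 29), giving 29 + 2 + 29 + 16 + 3 = 79.
One more jellybean then forces some flavor to 30, so 79 + 1 = 80.

80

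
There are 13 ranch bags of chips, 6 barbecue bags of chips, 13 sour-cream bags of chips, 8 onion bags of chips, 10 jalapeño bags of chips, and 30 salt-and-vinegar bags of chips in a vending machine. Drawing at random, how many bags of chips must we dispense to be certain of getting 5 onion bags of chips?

The worst case draws every non-onion bag of chips first: 13 + 6 + 13 + 10 + 30 = 72.
The next 5 draws are then forced to be onion, giving 72 + 5 = 77.

77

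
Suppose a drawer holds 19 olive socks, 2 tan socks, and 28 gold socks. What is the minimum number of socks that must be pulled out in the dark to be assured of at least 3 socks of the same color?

7

The worst case takes 2 socks of each color without reaching 3 of any: 3 × 2 = 6.
The next sock must bring some color to 3, so 6 + 1 = 7.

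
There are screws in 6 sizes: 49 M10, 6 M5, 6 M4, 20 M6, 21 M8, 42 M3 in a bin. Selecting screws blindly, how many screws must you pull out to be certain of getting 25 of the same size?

In the worst case we take at most 24 of each size, but all 6 M5, all 6 M4, all 20 M6, and all 21 M8 (fewer than 24), giving 24 + 6 + 6 + 20 + 21 + 24 = 101.
One more screw then forces some size to 25, so 101 + 1 = 102.

102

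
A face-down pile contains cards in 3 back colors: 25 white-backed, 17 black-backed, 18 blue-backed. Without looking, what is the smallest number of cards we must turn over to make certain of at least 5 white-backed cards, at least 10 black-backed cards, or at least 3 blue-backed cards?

Each of the 3 back colors has its own threshold; avoid all of them simultaneously.
The worst case stops just short of every target: 4 white-backed, 9 black-backed, 2 blue-backed — 4 + 9 + 2 = 15 cards.
One more card must push some back color to its target, so 15 + 1 = 16.

16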